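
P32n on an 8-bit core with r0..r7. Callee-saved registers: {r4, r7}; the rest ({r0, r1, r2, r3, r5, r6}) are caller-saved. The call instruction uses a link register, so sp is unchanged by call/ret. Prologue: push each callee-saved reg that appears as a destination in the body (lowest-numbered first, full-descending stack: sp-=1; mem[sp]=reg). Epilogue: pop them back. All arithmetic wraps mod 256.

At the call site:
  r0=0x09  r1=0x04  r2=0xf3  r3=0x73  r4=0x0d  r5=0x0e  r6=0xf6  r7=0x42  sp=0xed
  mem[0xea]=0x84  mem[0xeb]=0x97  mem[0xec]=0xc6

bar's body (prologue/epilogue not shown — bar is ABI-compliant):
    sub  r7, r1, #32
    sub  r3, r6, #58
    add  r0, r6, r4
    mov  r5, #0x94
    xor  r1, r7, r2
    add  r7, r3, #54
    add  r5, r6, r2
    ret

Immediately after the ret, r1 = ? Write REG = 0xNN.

REG = 0x17

prologue: push r7 -> mem[0xec]=0x42, sp=0xec
body[0] sub  r7, r1, #32 -> r7=0xe4
body[1] sub  r3, r6, #58 -> r3=0xbc
body[2] add  r0, r6, r4 -> r0=0x03
body[3] mov  r5, #0x94 -> r5=0x94
body[4] xor  r1, r7, r2 -> r1=0x17
body[5] add  r7, r3, #54 -> r7=0xf2
body[6] add  r5, r6, r2 -> r5=0xe9
epilogue: pop r7=0x42, sp=0xed
r1 is caller-saved -> body value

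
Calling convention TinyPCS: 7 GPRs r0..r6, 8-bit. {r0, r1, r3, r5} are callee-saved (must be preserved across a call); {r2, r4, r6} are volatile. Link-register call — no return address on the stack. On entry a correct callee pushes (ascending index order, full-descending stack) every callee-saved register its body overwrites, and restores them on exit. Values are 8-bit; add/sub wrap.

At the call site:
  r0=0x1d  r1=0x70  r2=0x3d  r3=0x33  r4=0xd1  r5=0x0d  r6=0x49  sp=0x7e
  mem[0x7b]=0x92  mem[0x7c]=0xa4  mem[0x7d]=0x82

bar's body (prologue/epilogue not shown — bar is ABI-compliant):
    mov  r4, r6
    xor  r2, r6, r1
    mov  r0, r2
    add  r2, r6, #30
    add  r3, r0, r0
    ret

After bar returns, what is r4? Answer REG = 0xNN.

REG = 0x49

prologue: push r0 -> mem[0x7d]=0x1d, sp=0x7d
prologue: push r3 -> mem[0x7c]=0x33, sp=0x7c
body[0] mov  r4, r6 -> r4=0x49
body[1] xor  r2, r6, r1 -> r2=0x39
body[2] mov  r0, r2 -> r0=0x39
body[3] add  r2, r6, #30 -> r2=0x67
body[4] add  r3, r0, r0 -> r3=0x72
epilogue: pop r3=0x33, sp=0x7d
epilogue: pop r0=0x1d, sp=0x7e
r4 is caller-saved -> body value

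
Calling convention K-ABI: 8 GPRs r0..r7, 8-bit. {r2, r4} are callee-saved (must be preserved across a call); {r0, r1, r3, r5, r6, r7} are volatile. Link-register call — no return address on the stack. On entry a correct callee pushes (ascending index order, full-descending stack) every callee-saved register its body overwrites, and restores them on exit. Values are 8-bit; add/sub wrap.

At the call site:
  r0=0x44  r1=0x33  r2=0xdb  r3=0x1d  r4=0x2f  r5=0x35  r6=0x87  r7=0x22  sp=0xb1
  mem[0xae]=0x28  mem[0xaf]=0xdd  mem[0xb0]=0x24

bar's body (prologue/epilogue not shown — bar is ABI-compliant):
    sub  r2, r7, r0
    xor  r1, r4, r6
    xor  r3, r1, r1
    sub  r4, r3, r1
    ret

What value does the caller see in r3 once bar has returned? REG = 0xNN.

REG = 0x00

prologue: push r2 -> mem[0xb0]=0xdb, sp=0xb0
prologue: push r4 -> mem[0xaf]=0x2f, sp=0xaf
body[0] sub  r2, r7, r0 -> r2=0xde
body[1] xor  r1, r4, r6 -> r1=0xa8
body[2] xor  r3, r1, r1 -> r3=0x00
body[3] sub  r4, r3, r1 -> r4=0x58
epilogue: pop r4=0x2f, sp=0xb0
epilogue: pop r2=0xdb, sp=0xb1
r3 is caller-saved -> body value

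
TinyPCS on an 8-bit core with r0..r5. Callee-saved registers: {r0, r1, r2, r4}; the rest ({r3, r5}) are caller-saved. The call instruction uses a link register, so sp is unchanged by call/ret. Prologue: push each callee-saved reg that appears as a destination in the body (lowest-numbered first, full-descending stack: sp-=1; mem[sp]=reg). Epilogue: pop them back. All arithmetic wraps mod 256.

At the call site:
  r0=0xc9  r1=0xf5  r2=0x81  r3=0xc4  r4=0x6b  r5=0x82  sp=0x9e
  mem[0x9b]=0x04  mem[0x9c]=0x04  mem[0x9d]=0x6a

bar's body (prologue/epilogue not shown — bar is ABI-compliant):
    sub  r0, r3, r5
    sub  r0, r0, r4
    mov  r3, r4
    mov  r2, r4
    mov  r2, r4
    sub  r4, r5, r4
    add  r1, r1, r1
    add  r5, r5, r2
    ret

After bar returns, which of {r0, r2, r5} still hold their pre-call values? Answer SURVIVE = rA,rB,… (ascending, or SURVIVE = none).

SURVIVE = r0,r2

prologue: push r0 -> mem[0x9d]=0xc9, sp=0x9d
prologue: push r1 -> mem[0x9c]=0xf5, sp=0x9c
prologue: push r2 -> mem[0x9b]=0x81, sp=0x9b
prologue: push r4 -> mem[0x9a]=0x6b, sp=0x9a
body[0] sub  r0, r3, r5 -> r0=0x42
body[1] sub  r0, r0, r4 -> r0=0xd7
body[2] mov  r3, r4 -> r3=0x6b
body[3] mov  r2, r4 -> r2=0x6b
body[4] mov  r2, r4 -> r2=0x6b
body[5] sub  r4, r5, r4 -> r4=0x17
body[6] add  r1, r1, r1 -> r1=0xea
body[7] add  r5, r5, r2 -> r5=0xed
epilogue: pop r4=0x6b, sp=0x9b
epilogue: pop r2=0x81, sp=0x9c
epilogue: pop r1=0xf5, sp=0x9d
epilogue: pop r0=0xc9, sp=0x9e
r0: callee-saved, written=True
r2: callee-saved, written=True
r5: caller-saved, written=True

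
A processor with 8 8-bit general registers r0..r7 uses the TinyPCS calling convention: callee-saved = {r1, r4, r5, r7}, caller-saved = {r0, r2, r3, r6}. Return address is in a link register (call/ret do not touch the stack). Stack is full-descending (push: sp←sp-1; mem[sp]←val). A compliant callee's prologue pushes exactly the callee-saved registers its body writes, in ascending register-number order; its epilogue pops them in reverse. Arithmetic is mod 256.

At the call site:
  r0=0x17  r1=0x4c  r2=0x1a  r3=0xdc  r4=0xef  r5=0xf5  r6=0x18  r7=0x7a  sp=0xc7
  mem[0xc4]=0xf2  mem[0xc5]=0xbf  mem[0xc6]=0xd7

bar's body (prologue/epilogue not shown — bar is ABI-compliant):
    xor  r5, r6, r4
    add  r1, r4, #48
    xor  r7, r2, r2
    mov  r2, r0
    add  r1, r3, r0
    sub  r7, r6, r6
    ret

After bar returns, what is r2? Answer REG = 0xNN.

prologue: push r1 → mem[0xc6]=0x4c, sp=0xc6
prologue: push r5 → mem[0xc5]=0xf5, sp=0xc5
prologue: push r7 → mem[0xc4]=0x7a, sp=0xc4
body[0] xor  r5, r6, r4 → r5=0xf7
body[1] add  r1, r4, #48 → r1=0x1f
body[2] xor  r7, r2, r2 → r7=0x00
body[3] mov  r2, r0 → r2=0x17
body[4] add  r1, r3, r0 → r1=0xf3
body[5] sub  r7, r6, r6 → r7=0x00
epilogue: pop r7=0x7a, sp=0xc5
epilogue: pop r5=0xf5, sp=0xc6
epilogue: pop r1=0x4c, sp=0xc7
r2 is caller-saved → body value

REG = 0x17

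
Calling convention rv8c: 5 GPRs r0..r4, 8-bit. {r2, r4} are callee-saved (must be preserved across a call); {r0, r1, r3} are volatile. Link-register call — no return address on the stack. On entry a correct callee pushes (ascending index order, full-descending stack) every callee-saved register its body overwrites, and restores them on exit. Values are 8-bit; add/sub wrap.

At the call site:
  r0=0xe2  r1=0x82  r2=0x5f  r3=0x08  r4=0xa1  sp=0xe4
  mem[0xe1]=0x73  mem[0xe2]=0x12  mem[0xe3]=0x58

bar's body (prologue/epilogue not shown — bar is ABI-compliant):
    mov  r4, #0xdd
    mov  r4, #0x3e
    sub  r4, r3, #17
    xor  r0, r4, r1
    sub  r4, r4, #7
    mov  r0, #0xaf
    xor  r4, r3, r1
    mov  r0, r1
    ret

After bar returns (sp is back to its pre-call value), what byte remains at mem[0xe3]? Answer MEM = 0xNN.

MEM = 0xa1

prologue: push r4 -> mem[0xe3]=0xa1, sp=0xe3
body[0] mov  r4, #0xdd -> r4=0xdd
body[1] mov  r4, #0x3e -> r4=0x3e
body[2] sub  r4, r3, #17 -> r4=0xf7
body[3] xor  r0, r4, r1 -> r0=0x75
body[4] sub  r4, r4, #7 -> r4=0xf0
body[5] mov  r0, #0xaf -> r0=0xaf
body[6] xor  r4, r3, r1 -> r4=0x8a
body[7] mov  r0, r1 -> r0=0x82
epilogue: pop r4=0xa1, sp=0xe4
prologue pushed ['r4'] at ['0xe3']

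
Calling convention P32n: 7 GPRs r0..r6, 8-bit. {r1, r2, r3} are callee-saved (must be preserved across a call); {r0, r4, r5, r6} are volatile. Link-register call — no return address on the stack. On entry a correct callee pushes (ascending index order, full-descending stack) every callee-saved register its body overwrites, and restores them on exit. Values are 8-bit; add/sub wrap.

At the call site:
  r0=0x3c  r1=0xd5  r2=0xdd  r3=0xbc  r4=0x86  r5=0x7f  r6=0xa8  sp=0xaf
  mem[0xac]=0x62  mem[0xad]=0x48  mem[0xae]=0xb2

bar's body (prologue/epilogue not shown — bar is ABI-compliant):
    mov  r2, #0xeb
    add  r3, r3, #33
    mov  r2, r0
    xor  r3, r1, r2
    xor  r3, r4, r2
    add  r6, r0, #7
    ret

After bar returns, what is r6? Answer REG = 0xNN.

prologue: push r2 -> mem[0xae]=0xdd, sp=0xae
prologue: push r3 -> mem[0xad]=0xbc, sp=0xad
body[0] mov  r2, #0xeb -> r2=0xeb
body[1] add  r3, r3, #33 -> r3=0xdd
body[2] mov  r2, r0 -> r2=0x3c
body[3] xor  r3, r1, r2 -> r3=0xe9
body[4] xor  r3, r4, r2 -> r3=0xba
body[5] add  r6, r0, #7 -> r6=0x43
epilogue: pop r3=0xbc, sp=0xae
epilogue: pop r2=0xdd, sp=0xaf
r6 is caller-saved -> body value

REG = 0x43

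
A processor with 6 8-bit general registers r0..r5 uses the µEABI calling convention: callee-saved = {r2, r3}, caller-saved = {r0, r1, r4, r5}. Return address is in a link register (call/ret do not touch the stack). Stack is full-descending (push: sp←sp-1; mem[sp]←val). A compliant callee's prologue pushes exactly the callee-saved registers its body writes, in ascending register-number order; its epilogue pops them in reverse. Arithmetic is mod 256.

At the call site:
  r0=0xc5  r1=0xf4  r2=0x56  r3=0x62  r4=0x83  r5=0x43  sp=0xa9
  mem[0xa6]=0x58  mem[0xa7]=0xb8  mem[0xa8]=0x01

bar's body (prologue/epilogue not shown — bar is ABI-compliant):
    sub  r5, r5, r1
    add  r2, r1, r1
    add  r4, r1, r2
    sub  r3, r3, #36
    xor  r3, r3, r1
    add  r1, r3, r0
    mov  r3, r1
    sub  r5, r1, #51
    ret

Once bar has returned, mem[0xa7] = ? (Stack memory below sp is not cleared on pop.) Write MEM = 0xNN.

MEM = 0x62

prologue: push r2 -> mem[0xa8]=0x56, sp=0xa8
prologue: push r3 -> mem[0xa7]=0x62, sp=0xa7
body[0] sub  r5, r5, r1 -> r5=0x4f
body[1] add  r2, r1, r1 -> r2=0xe8
body[2] add  r4, r1, r2 -> r4=0xdc
body[3] sub  r3, r3, #36 -> r3=0x3e
body[4] xor  r3, r3, r1 -> r3=0xca
body[5] add  r1, r3, r0 -> r1=0x8f
body[6] mov  r3, r1 -> r3=0x8f
body[7] sub  r5, r1, #51 -> r5=0x5c
epilogue: pop r3=0x62, sp=0xa8
epilogue: pop r2=0x56, sp=0xa9
prologue pushed ['r2', 'r3'] at ['0xa8', '0xa7']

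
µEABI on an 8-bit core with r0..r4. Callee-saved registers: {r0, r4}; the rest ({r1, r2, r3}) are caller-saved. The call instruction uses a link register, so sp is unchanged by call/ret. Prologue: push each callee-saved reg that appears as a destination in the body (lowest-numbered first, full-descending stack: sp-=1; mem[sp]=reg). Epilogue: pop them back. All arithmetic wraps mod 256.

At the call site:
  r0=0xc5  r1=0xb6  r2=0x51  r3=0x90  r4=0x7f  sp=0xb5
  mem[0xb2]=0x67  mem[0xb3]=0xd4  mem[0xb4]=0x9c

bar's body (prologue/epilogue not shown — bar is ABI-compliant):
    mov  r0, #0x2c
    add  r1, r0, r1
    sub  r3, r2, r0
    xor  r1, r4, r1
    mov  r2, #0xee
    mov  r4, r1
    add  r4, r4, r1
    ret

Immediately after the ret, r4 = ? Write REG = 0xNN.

REG = 0x7f

prologue: push r0 -> mem[0xb4]=0xc5, sp=0xb4
prologue: push r4 -> mem[0xb3]=0x7f, sp=0xb3
body[0] mov  r0, #0x2c -> r0=0x2c
body[1] add  r1, r0, r1 -> r1=0xe2
body[2] sub  r3, r2, r0 -> r3=0x25
body[3] xor  r1, r4, r1 -> r1=0x9d
body[4] mov  r2, #0xee -> r2=0xee
body[5] mov  r4, r1 -> r4=0x9d
body[6] add  r4, r4, r1 -> r4=0x3a
epilogue: pop r4=0x7f, sp=0xb4
epilogue: pop r0=0xc5, sp=0xb5
r4 is callee-saved -> restored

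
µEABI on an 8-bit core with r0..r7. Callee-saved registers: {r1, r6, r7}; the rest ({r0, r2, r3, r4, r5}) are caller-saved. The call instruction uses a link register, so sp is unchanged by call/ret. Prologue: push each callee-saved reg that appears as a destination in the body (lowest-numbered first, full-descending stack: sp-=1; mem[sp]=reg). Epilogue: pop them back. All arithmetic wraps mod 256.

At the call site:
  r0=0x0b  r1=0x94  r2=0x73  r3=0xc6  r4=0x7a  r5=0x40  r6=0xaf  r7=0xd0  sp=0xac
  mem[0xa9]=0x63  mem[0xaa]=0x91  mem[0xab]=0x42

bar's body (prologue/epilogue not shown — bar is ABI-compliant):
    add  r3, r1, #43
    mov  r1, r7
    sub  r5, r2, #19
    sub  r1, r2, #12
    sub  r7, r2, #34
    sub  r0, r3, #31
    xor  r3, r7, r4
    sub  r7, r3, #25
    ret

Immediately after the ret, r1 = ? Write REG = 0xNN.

prologue: push r1 → mem[0xab]=0x94, sp=0xab
prologue: push r7 → mem[0xaa]=0xd0, sp=0xaa
body[0] add  r3, r1, #43 → r3=0xbf
body[1] mov  r1, r7 → r1=0xd0
body[2] sub  r5, r2, #19 → r5=0x60
body[3] sub  r1, r2, #12 → r1=0x67
body[4] sub  r7, r2, #34 → r7=0x51
body[5] sub  r0, r3, #31 → r0=0xa0
body[6] xor  r3, r7, r4 → r3=0x2b
body[7] sub  r7, r3, #25 → r7=0x12
epilogue: pop r7=0xd0, sp=0xab
epilogue: pop r1=0x94, sp=0xac
r1 is callee-saved → restored

REG = 0x94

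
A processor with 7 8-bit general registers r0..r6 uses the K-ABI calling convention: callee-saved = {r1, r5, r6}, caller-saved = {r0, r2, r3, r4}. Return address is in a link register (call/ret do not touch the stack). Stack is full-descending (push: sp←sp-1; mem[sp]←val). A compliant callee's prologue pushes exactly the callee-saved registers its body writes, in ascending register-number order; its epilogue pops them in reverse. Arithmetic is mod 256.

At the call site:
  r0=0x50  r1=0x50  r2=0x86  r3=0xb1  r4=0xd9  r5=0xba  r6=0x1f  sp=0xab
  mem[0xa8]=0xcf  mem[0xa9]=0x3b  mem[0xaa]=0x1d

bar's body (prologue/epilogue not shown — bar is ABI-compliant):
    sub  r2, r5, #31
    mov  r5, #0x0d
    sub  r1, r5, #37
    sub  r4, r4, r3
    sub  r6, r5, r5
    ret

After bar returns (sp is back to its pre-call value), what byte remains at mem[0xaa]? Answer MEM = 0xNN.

MEM = 0x50

prologue: push r1 → mem[0xaa]=0x50, sp=0xaa
prologue: push r5 → mem[0xa9]=0xba, sp=0xa9
prologue: push r6 → mem[0xa8]=0x1f, sp=0xa8
body[0] sub  r2, r5, #31 → r2=0x9b
body[1] mov  r5, #0x0d → r5=0x0d
body[2] sub  r1, r5, #37 → r1=0xe8
body[3] sub  r4, r4, r3 → r4=0x28
body[4] sub  r6, r5, r5 → r6=0x00
epilogue: pop r6=0x1f, sp=0xa9
epilogue: pop r5=0xba, sp=0xaa
epilogue: pop r1=0x50, sp=0xab
prologue pushed ['r1', 'r5', 'r6'] at ['0xaa', '0xa9', '0xa8']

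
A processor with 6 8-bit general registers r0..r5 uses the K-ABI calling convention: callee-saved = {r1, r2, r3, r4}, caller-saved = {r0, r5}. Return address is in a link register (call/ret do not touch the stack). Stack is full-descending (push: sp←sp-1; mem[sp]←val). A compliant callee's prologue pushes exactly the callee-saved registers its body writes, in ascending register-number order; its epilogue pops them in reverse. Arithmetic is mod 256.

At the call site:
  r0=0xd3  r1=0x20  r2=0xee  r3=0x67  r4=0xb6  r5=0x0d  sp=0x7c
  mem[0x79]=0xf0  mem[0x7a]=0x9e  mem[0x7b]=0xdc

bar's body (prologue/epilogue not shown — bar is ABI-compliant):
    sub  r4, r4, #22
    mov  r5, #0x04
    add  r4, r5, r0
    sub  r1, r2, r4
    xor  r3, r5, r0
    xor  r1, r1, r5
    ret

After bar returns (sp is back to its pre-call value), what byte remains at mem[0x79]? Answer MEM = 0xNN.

MEM = 0xb6

prologue: push r1 -> mem[0x7b]=0x20, sp=0x7b
prologue: push r3 -> mem[0x7a]=0x67, sp=0x7a
prologue: push r4 -> mem[0x79]=0xb6, sp=0x79
body[0] sub  r4, r4, #22 -> r4=0xa0
body[1] mov  r5, #0x04 -> r5=0x04
body[2] add  r4, r5, r0 -> r4=0xd7
body[3] sub  r1, r2, r4 -> r1=0x17
body[4] xor  r3, r5, r0 -> r3=0xd7
body[5] xor  r1, r1, r5 -> r1=0x13
epilogue: pop r4=0xb6, sp=0x7a
epilogue: pop r3=0x67, sp=0x7b
epilogue: pop r1=0x20, sp=0x7c
prologue pushed ['r1', 'r3', 'r4'] at ['0x7b', '0x7a', '0x79']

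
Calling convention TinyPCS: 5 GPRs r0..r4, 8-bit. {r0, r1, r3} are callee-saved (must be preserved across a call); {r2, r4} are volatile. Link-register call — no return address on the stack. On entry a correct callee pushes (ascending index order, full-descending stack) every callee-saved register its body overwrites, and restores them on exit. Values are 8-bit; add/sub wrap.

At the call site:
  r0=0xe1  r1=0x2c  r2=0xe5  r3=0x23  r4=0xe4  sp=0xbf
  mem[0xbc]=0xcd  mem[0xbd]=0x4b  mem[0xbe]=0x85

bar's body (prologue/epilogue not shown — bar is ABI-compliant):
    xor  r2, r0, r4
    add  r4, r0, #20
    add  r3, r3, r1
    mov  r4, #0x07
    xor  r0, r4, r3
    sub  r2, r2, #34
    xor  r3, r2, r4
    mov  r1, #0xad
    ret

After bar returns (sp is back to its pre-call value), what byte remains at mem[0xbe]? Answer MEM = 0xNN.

prologue: push r0 → mem[0xbe]=0xe1, sp=0xbe
prologue: push r1 → mem[0xbd]=0x2c, sp=0xbd
prologue: push r3 → mem[0xbc]=0x23, sp=0xbc
body[0] xor  r2, r0, r4 → r2=0x05
body[1] add  r4, r0, #20 → r4=0xf5
body[2] add  r3, r3, r1 → r3=0x4f
body[3] mov  r4, #0x07 → r4=0x07
body[4] xor  r0, r4, r3 → r0=0x48
body[5] sub  r2, r2, #34 → r2=0xe3
body[6] xor  r3, r2, r4 → r3=0xe4
body[7] mov  r1, #0xad → r1=0xad
epilogue: pop r3=0x23, sp=0xbd
epilogue: pop r1=0x2c, sp=0xbe
epilogue: pop r0=0xe1, sp=0xbf
prologue pushed ['r0', 'r1', 'r3'] at ['0xbe', '0xbd', '0xbc']

MEM = 0xe1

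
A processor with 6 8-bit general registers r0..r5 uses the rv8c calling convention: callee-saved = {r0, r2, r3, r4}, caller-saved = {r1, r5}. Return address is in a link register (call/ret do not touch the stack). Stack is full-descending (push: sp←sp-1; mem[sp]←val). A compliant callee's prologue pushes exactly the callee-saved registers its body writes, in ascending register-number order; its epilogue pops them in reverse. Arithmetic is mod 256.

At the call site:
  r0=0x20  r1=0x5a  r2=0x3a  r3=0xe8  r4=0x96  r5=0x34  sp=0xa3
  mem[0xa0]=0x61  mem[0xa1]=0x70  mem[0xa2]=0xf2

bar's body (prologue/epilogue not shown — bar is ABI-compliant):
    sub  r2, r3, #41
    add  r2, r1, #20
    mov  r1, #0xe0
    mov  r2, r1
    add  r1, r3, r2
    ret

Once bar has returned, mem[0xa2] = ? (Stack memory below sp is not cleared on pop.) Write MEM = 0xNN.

MEM = 0x3a

prologue: push r2 → mem[0xa2]=0x3a, sp=0xa2
body[0] sub  r2, r3, #41 → r2=0xbf
body[1] add  r2, r1, #20 → r2=0x6e
body[2] mov  r1, #0xe0 → r1=0xe0
body[3] mov  r2, r1 → r2=0xe0
body[4] add  r1, r3, r2 → r1=0xc8
epilogue: pop r2=0x3a, sp=0xa3
prologue pushed ['r2'] at ['0xa2']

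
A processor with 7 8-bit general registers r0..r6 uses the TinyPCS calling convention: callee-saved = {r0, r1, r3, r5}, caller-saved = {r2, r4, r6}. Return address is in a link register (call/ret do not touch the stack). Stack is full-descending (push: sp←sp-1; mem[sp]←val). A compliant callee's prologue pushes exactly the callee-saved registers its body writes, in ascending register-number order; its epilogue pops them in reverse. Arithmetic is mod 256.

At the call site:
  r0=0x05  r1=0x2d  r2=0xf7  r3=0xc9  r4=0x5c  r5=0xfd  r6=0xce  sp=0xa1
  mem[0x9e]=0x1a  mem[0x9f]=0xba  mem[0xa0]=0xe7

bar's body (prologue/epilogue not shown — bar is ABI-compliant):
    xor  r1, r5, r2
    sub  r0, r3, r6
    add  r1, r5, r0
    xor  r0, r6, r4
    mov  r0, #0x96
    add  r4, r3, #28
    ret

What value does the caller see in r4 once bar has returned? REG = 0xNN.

REG = 0xe5

prologue: push r0 → mem[0xa0]=0x05, sp=0xa0
prologue: push r1 → mem[0x9f]=0x2d, sp=0x9f
body[0] xor  r1, r5, r2 → r1=0x0a
body[1] sub  r0, r3, r6 → r0=0xfb
body[2] add  r1, r5, r0 → r1=0xf8
body[3] xor  r0, r6, r4 → r0=0x92
body[4] mov  r0, #0x96 → r0=0x96
body[5] add  r4, r3, #28 → r4=0xe5
epilogue: pop r1=0x2d, sp=0xa0
epilogue: pop r0=0x05, sp=0xa1
r4 is caller-saved → body value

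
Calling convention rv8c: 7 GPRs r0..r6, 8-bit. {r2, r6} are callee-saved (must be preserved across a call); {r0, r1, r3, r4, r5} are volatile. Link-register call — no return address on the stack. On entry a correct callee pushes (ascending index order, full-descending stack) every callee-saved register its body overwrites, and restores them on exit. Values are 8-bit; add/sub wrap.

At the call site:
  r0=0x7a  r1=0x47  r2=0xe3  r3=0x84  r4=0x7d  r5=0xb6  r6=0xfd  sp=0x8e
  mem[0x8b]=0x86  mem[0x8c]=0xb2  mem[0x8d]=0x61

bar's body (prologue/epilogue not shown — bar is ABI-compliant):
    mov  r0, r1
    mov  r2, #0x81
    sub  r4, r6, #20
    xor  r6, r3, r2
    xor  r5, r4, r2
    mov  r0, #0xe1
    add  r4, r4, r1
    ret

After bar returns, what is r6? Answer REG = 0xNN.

REG = 0xfd

prologue: push r2 → mem[0x8d]=0xe3, sp=0x8d
prologue: push r6 → mem[0x8c]=0xfd, sp=0x8c
body[0] mov  r0, r1 → r0=0x47
body[1] mov  r2, #0x81 → r2=0x81
body[2] sub  r4, r6, #20 → r4=0xe9
body[3] xor  r6, r3, r2 → r6=0x05
body[4] xor  r5, r4, r2 → r5=0x68
body[5] mov  r0, #0xe1 → r0=0xe1
body[6] add  r4, r4, r1 → r4=0x30
epilogue: pop r6=0xfd, sp=0x8d
epilogue: pop r2=0xe3, sp=0x8e
r6 is callee-saved → restored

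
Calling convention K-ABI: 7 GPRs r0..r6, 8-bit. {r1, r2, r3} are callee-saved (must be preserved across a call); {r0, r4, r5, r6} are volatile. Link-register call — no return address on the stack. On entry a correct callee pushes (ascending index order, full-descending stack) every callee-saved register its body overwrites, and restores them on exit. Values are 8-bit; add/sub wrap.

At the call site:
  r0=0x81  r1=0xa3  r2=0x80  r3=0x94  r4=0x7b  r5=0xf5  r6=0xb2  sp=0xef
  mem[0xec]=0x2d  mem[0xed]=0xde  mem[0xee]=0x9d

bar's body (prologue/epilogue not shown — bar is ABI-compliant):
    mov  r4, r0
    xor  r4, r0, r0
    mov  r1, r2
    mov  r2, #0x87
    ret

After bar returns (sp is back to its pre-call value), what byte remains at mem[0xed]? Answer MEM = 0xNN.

MEM = 0x80

prologue: push r1 -> mem[0xee]=0xa3, sp=0xee
prologue: push r2 -> mem[0xed]=0x80, sp=0xed
body[0] mov  r4, r0 -> r4=0x81
body[1] xor  r4, r0, r0 -> r4=0x00
body[2] mov  r1, r2 -> r1=0x80
body[3] mov  r2, #0x87 -> r2=0x87
epilogue: pop r2=0x80, sp=0xee
epilogue: pop r1=0xa3, sp=0xef
prologue pushed ['r1', 'r2'] at ['0xee', '0xed']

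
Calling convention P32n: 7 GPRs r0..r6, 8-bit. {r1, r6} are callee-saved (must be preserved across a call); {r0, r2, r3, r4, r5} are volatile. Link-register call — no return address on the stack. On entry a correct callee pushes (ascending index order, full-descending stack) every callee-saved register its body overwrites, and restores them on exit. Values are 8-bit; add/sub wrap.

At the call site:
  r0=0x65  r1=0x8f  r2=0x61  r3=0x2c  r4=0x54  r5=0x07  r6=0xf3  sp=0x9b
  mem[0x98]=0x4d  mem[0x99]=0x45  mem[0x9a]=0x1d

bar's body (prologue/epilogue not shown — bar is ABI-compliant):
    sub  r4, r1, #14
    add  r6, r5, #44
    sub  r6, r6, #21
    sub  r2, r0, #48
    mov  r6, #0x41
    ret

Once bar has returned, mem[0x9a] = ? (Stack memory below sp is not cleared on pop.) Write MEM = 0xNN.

prologue: push r6 -> mem[0x9a]=0xf3, sp=0x9a
body[0] sub  r4, r1, #14 -> r4=0x81
body[1] add  r6, r5, #44 -> r6=0x33
body[2] sub  r6, r6, #21 -> r6=0x1e
body[3] sub  r2, r0, #48 -> r2=0x35
body[4] mov  r6, #0x41 -> r6=0x41
epilogue: pop r6=0xf3, sp=0x9b
prologue pushed ['r6'] at ['0x9a']

MEM = 0xf3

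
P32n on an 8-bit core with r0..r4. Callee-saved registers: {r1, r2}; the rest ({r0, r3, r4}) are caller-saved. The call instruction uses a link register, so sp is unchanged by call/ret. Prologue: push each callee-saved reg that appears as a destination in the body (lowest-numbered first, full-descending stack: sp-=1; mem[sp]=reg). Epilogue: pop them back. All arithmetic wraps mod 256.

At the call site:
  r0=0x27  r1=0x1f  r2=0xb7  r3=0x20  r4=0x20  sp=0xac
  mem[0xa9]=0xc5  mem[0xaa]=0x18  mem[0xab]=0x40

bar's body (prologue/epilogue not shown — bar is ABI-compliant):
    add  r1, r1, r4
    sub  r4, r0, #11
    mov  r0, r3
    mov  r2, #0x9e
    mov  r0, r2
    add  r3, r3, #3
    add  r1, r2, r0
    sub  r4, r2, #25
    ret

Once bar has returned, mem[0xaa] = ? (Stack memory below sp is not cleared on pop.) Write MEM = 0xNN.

prologue: push r1 → mem[0xab]=0x1f, sp=0xab
prologue: push r2 → mem[0xaa]=0xb7, sp=0xaa
body[0] add  r1, r1, r4 → r1=0x3f
body[1] sub  r4, r0, #11 → r4=0x1c
body[2] mov  r0, r3 → r0=0x20
body[3] mov  r2, #0x9e → r2=0x9e
body[4] mov  r0, r2 → r0=0x9e
body[5] add  r3, r3, #3 → r3=0x23
body[6] add  r1, r2, r0 → r1=0x3c
body[7] sub  r4, r2, #25 → r4=0x85
epilogue: pop r2=0xb7, sp=0xab
epilogue: pop r1=0x1f, sp=0xac
prologue pushed ['r1', 'r2'] at ['0xab', '0xaa']

MEM = 0xb7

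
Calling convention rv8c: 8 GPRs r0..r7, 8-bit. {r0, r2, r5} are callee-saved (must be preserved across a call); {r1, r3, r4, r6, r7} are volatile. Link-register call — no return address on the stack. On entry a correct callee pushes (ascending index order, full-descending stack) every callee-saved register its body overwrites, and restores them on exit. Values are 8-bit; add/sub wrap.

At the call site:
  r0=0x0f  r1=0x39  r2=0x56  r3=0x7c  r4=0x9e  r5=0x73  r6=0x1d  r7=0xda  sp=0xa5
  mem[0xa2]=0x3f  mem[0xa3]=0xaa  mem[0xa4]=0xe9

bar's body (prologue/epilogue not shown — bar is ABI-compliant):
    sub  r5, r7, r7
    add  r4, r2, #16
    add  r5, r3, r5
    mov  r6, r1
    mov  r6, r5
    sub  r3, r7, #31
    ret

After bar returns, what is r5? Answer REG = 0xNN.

prologue: push r5 -> mem[0xa4]=0x73, sp=0xa4
body[0] sub  r5, r7, r7 -> r5=0x00
body[1] add  r4, r2, #16 -> r4=0x66
body[2] add  r5, r3, r5 -> r5=0x7c
body[3] mov  r6, r1 -> r6=0x39
body[4] mov  r6, r5 -> r6=0x7c
body[5] sub  r3, r7, #31 -> r3=0xbb
epilogue: pop r5=0x73, sp=0xa5
r5 is callee-saved -> restored

REG = 0x73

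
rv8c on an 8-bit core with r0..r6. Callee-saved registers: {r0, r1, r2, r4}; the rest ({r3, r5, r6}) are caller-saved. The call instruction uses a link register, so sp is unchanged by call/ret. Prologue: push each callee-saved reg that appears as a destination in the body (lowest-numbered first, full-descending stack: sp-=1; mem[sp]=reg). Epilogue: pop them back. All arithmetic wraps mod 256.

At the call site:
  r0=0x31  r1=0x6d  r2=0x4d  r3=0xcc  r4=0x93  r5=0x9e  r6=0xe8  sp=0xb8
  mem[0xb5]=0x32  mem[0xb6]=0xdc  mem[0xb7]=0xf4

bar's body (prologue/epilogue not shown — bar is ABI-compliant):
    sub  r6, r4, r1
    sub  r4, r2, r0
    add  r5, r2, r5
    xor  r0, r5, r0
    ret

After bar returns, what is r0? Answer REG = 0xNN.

REG = 0x31

prologue: push r0 -> mem[0xb7]=0x31, sp=0xb7
prologue: push r4 -> mem[0xb6]=0x93, sp=0xb6
body[0] sub  r6, r4, r1 -> r6=0x26
body[1] sub  r4, r2, r0 -> r4=0x1c
body[2] add  r5, r2, r5 -> r5=0xeb
body[3] xor  r0, r5, r0 -> r0=0xda
epilogue: pop r4=0x93, sp=0xb7
epilogue: pop r0=0x31, sp=0xb8
r0 is callee-saved -> restored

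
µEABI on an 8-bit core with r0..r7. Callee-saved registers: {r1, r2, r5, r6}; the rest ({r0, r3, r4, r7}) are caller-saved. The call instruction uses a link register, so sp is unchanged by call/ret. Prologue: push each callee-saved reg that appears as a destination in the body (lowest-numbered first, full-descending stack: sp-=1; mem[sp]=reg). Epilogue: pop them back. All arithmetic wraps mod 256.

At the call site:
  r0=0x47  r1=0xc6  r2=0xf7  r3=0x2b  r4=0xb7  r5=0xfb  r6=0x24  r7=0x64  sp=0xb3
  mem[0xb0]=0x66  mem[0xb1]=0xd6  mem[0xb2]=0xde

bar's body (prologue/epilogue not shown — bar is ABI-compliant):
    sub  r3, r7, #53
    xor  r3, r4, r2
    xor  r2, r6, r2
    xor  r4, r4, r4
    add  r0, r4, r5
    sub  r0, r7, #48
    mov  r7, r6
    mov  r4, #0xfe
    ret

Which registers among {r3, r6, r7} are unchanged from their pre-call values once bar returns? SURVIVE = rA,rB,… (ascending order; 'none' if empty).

prologue: push r2 -> mem[0xb2]=0xf7, sp=0xb2
body[0] sub  r3, r7, #53 -> r3=0x2f
body[1] xor  r3, r4, r2 -> r3=0x40
body[2] xor  r2, r6, r2 -> r2=0xd3
body[3] xor  r4, r4, r4 -> r4=0x00
body[4] add  r0, r4, r5 -> r0=0xfb
body[5] sub  r0, r7, #48 -> r0=0x34
body[6] mov  r7, r6 -> r7=0x24
body[7] mov  r4, #0xfe -> r4=0xfe
epilogue: pop r2=0xf7, sp=0xb3
r3: caller-saved, written=True
r6: callee-saved, written=False
r7: caller-saved, written=True

SURVIVE = r6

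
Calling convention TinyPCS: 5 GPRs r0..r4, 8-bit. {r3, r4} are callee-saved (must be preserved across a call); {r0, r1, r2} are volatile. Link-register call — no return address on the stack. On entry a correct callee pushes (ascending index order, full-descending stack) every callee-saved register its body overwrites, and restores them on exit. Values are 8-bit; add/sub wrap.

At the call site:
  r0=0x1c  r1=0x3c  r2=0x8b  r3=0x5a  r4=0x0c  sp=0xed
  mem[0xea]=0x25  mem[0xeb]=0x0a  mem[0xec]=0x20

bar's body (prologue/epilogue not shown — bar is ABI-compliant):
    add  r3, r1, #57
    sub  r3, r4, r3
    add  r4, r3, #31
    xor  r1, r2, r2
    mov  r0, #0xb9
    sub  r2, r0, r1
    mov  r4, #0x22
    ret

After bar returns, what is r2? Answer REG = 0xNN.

prologue: push r3 -> mem[0xec]=0x5a, sp=0xec
prologue: push r4 -> mem[0xeb]=0x0c, sp=0xeb
body[0] add  r3, r1, #57 -> r3=0x75
body[1] sub  r3, r4, r3 -> r3=0x97
body[2] add  r4, r3, #31 -> r4=0xb6
body[3] xor  r1, r2, r2 -> r1=0x00
body[4] mov  r0, #0xb9 -> r0=0xb9
body[5] sub  r2, r0, r1 -> r2=0xb9
body[6] mov  r4, #0x22 -> r4=0x22
epilogue: pop r4=0x0c, sp=0xec
epilogue: pop r3=0x5a, sp=0xed
r2 is caller-saved -> body value

REG = 0xb9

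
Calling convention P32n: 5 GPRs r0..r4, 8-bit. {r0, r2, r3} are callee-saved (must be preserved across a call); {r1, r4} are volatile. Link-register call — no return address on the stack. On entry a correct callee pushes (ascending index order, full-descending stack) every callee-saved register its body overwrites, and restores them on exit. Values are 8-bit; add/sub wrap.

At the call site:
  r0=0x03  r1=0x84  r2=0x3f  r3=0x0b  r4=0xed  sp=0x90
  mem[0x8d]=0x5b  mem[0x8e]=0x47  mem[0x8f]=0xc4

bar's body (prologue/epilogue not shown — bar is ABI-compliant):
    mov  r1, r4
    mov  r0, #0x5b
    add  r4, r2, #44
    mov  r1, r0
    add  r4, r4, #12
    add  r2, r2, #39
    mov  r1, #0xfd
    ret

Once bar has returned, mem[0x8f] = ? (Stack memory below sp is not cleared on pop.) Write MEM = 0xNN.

MEM = 0x03

prologue: push r0 -> mem[0x8f]=0x03, sp=0x8f
prologue: push r2 -> mem[0x8e]=0x3f, sp=0x8e
body[0] mov  r1, r4 -> r1=0xed
body[1] mov  r0, #0x5b -> r0=0x5b
body[2] add  r4, r2, #44 -> r4=0x6b
body[3] mov  r1, r0 -> r1=0x5b
body[4] add  r4, r4, #12 -> r4=0x77
body[5] add  r2, r2, #39 -> r2=0x66
body[6] mov  r1, #0xfd -> r1=0xfd
epilogue: pop r2=0x3f, sp=0x8f
epilogue: pop r0=0x03, sp=0x90
prologue pushed ['r0', 'r2'] at ['0x8f', '0x8e']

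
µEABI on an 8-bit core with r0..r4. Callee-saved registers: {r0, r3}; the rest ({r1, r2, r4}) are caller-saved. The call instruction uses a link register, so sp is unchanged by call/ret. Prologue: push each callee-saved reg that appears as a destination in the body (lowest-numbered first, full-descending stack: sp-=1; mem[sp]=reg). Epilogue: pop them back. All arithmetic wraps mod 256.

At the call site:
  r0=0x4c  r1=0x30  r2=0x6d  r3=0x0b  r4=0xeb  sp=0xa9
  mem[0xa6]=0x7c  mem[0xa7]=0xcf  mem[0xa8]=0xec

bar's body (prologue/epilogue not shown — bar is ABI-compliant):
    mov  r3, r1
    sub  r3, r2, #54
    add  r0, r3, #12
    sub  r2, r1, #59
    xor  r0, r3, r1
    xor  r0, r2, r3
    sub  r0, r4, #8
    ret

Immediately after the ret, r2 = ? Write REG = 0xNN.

prologue: push r0 → mem[0xa8]=0x4c, sp=0xa8
prologue: push r3 → mem[0xa7]=0x0b, sp=0xa7
body[0] mov  r3, r1 → r3=0x30
body[1] sub  r3, r2, #54 → r3=0x37
body[2] add  r0, r3, #12 → r0=0x43
body[3] sub  r2, r1, #59 → r2=0xf5
body[4] xor  r0, r3, r1 → r0=0x07
body[5] xor  r0, r2, r3 → r0=0xc2
body[6] sub  r0, r4, #8 → r0=0xe3
epilogue: pop r3=0x0b, sp=0xa8
epilogue: pop r0=0x4c, sp=0xa9
r2 is caller-saved → body value

REG = 0xf5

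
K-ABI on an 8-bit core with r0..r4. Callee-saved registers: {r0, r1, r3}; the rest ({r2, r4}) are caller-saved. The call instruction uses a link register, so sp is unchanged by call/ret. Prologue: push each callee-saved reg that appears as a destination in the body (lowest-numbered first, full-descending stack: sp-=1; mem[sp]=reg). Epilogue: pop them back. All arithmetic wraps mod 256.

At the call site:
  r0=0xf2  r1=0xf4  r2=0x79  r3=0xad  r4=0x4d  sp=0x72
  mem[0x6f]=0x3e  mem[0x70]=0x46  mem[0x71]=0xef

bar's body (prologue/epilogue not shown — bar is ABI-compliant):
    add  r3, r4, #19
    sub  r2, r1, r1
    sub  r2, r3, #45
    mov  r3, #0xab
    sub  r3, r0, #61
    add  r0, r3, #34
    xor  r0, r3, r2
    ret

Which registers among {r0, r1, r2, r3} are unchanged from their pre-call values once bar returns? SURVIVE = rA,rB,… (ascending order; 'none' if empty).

SURVIVE = r0,r1,r3

prologue: push r0 -> mem[0x71]=0xf2, sp=0x71
prologue: push r3 -> mem[0x70]=0xad, sp=0x70
body[0] add  r3, r4, #19 -> r3=0x60
body[1] sub  r2, r1, r1 -> r2=0x00
body[2] sub  r2, r3, #45 -> r2=0x33
body[3] mov  r3, #0xab -> r3=0xab
body[4] sub  r3, r0, #61 -> r3=0xb5
body[5] add  r0, r3, #34 -> r0=0xd7
body[6] xor  r0, r3, r2 -> r0=0x86
epilogue: pop r3=0xad, sp=0x71
epilogue: pop r0=0xf2, sp=0x72
r0: callee-saved, written=True
r1: callee-saved, written=False
r2: caller-saved, written=True
r3: callee-saved, written=True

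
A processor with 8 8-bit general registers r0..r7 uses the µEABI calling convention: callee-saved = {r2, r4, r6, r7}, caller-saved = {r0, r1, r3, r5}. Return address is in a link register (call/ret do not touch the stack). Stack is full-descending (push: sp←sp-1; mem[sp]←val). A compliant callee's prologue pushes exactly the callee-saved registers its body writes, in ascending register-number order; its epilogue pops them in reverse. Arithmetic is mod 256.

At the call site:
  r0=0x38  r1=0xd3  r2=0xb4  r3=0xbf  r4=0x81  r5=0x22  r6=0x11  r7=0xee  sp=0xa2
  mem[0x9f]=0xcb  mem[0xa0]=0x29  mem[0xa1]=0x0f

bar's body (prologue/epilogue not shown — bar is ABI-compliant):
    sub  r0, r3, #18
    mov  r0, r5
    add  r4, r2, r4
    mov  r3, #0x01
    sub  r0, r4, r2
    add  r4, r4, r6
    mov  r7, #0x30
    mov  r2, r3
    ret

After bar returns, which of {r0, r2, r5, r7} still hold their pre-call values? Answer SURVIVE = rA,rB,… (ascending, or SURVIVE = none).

prologue: push r2 → mem[0xa1]=0xb4, sp=0xa1
prologue: push r4 → mem[0xa0]=0x81, sp=0xa0
prologue: push r7 → mem[0x9f]=0xee, sp=0x9f
body[0] sub  r0, r3, #18 → r0=0xad
body[1] mov  r0, r5 → r0=0x22
body[2] add  r4, r2, r4 → r4=0x35
body[3] mov  r3, #0x01 → r3=0x01
body[4] sub  r0, r4, r2 → r0=0x81
body[5] add  r4, r4, r6 → r4=0x46
body[6] mov  r7, #0x30 → r7=0x30
body[7] mov  r2, r3 → r2=0x01
epilogue: pop r7=0xee, sp=0xa0
epilogue: pop r4=0x81, sp=0xa1
epilogue: pop r2=0xb4, sp=0xa2
r0: caller-saved, written=True
r2: callee-saved, written=True
r5: caller-saved, written=False
r7: callee-saved, written=True

SURVIVE = r2,r5,r7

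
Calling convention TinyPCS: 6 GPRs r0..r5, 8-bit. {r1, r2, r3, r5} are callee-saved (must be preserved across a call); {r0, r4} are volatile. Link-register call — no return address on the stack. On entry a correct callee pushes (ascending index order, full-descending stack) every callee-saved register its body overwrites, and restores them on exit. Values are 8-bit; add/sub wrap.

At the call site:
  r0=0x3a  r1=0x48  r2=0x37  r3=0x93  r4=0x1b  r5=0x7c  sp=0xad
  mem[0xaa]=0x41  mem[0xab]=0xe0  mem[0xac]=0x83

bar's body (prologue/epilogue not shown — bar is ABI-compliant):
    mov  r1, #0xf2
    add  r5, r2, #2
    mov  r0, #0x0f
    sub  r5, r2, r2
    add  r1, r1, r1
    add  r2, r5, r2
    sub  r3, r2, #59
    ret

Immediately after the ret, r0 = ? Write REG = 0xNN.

REG = 0x0f

prologue: push r1 → mem[0xac]=0x48, sp=0xac
prologue: push r2 → mem[0xab]=0x37, sp=0xab
prologue: push r3 → mem[0xaa]=0x93, sp=0xaa
prologue: push r5 → mem[0xa9]=0x7c, sp=0xa9
body[0] mov  r1, #0xf2 → r1=0xf2
body[1] add  r5, r2, #2 → r5=0x39
body[2] mov  r0, #0x0f → r0=0x0f
body[3] sub  r5, r2, r2 → r5=0x00
body[4] add  r1, r1, r1 → r1=0xe4
body[5] add  r2, r5, r2 → r2=0x37
body[6] sub  r3, r2, #59 → r3=0xfc
epilogue: pop r5=0x7c, sp=0xaa
epilogue: pop r3=0x93, sp=0xab
epilogue: pop r2=0x37, sp=0xac
epilogue: pop r1=0x48, sp=0xad
r0 is caller-saved → body value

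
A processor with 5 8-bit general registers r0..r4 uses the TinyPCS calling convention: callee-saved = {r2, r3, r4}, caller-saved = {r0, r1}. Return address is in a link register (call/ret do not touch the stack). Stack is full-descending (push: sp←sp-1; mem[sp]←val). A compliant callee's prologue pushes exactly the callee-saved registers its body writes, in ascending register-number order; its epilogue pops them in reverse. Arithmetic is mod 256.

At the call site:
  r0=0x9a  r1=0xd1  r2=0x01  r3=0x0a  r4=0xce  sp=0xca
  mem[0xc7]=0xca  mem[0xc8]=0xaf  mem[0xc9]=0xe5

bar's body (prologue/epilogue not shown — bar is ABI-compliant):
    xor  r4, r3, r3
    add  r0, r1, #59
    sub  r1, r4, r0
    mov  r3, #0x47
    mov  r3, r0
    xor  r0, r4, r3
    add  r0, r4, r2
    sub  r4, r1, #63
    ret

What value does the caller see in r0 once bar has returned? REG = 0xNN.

REG = 0x01

prologue: push r3 -> mem[0xc9]=0x0a, sp=0xc9
prologue: push r4 -> mem[0xc8]=0xce, sp=0xc8
body[0] xor  r4, r3, r3 -> r4=0x00
body[1] add  r0, r1, #59 -> r0=0x0c
body[2] sub  r1, r4, r0 -> r1=0xf4
body[3] mov  r3, #0x47 -> r3=0x47
body[4] mov  r3, r0 -> r3=0x0c
body[5] xor  r0, r4, r3 -> r0=0x0c
body[6] add  r0, r4, r2 -> r0=0x01
body[7] sub  r4, r1, #63 -> r4=0xb5
epilogue: pop r4=0xce, sp=0xc9
epilogue: pop r3=0x0a, sp=0xca
r0 is caller-saved -> body value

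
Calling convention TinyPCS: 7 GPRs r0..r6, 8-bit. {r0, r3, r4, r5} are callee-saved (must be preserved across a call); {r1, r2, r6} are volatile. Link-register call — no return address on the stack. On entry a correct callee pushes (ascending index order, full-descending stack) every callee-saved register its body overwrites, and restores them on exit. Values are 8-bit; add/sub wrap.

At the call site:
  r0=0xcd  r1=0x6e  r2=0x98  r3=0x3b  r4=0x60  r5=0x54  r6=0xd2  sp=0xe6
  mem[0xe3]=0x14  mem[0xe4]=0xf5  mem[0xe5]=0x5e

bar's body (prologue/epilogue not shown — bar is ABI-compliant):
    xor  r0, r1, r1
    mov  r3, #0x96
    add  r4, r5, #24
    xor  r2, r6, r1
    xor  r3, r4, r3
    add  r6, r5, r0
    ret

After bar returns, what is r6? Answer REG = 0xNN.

REG = 0x54

prologue: push r0 → mem[0xe5]=0xcd, sp=0xe5
prologue: push r3 → mem[0xe4]=0x3b, sp=0xe4
prologue: push r4 → mem[0xe3]=0x60, sp=0xe3
body[0] xor  r0, r1, r1 → r0=0x00
body[1] mov  r3, #0x96 → r3=0x96
body[2] add  r4, r5, #24 → r4=0x6c
body[3] xor  r2, r6, r1 → r2=0xbc
body[4] xor  r3, r4, r3 → r3=0xfa
body[5] add  r6, r5, r0 → r6=0x54
epilogue: pop r4=0x60, sp=0xe4
epilogue: pop r3=0x3b, sp=0xe5
epilogue: pop r0=0xcd, sp=0xe6
r6 is caller-saved → body value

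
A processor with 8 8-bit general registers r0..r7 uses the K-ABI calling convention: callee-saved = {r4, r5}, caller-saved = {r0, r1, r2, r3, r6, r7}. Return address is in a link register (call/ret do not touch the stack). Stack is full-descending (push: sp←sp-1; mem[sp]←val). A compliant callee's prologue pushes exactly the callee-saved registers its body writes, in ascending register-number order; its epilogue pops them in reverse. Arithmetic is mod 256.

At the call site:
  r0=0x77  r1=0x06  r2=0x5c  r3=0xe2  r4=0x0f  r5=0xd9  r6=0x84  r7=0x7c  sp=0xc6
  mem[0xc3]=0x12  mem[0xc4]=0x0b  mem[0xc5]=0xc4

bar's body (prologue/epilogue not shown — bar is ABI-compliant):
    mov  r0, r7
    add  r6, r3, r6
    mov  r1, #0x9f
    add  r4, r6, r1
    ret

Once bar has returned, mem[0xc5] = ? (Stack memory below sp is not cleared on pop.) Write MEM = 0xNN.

prologue: push r4 → mem[0xc5]=0x0f, sp=0xc5
body[0] mov  r0, r7 → r0=0x7c
body[1] add  r6, r3, r6 → r6=0x66
body[2] mov  r1, #0x9f → r1=0x9f
body[3] add  r4, r6, r1 → r4=0x05
epilogue: pop r4=0x0f, sp=0xc6
prologue pushed ['r4'] at ['0xc5']

MEM = 0x0f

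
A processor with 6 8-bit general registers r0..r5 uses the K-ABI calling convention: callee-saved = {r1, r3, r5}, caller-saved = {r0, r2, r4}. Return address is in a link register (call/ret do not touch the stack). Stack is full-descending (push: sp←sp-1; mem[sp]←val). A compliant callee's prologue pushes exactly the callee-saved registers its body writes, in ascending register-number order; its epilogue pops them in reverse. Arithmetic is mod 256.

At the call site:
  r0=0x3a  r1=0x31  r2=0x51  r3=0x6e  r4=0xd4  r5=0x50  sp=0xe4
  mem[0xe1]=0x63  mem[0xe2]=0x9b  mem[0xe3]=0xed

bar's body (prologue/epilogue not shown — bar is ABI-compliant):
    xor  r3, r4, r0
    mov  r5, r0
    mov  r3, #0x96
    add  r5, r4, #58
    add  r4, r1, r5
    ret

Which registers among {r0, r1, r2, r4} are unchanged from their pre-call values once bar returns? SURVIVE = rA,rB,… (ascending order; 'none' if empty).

SURVIVE = r0,r1,r2

prologue: push r3 -> mem[0xe3]=0x6e, sp=0xe3
prologue: push r5 -> mem[0xe2]=0x50, sp=0xe2
body[0] xor  r3, r4, r0 -> r3=0xee
body[1] mov  r5, r0 -> r5=0x3a
body[2] mov  r3, #0x96 -> r3=0x96
body[3] add  r5, r4, #58 -> r5=0x0e
body[4] add  r4, r1, r5 -> r4=0x3f
epilogue: pop r5=0x50, sp=0xe3
epilogue: pop r3=0x6e, sp=0xe4
r0: caller-saved, written=False
r1: callee-saved, written=False
r2: caller-saved, written=False
r4: caller-saved, written=True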